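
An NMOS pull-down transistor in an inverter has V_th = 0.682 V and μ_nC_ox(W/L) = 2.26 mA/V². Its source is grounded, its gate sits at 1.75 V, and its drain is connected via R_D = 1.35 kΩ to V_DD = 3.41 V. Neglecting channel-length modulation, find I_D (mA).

V_GS = V_G = 1.75 V, so V_ov = 1.75 − 0.682 = 1.07 V.
Assume saturation: I_D = ½ k_n V_ov² = 0.5 × 2.26 × 1.07² = 1.29 mA, giving V_DS = V_DD − I_D R_D = 3.41 − 1.29 × 1.35 = 1.67 V.
V_DS = 1.67 V ≥ V_ov = 1.07 V, confirming saturation.

I_D = 1.29 mA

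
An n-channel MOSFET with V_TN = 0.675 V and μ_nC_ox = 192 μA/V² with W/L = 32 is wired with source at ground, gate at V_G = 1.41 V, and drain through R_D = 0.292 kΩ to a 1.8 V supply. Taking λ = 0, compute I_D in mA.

V_GS = V_G = 1.41 V, so V_ov = 1.41 − 0.675 = 0.735 V.
k_n = μ_nC_ox · (W/L) = 6.144 mA/V².
Assume saturation: I_D = ½ k_n V_ov² = 0.5 × 6.144 × 0.735² = 1.66 mA, giving V_DS = V_DD − I_D R_D = 1.8 − 1.66 × 0.292 = 1.32 V.
V_DS = 1.32 V ≥ V_ov = 0.735 V, confirming saturation.

I_D = 1.66 mA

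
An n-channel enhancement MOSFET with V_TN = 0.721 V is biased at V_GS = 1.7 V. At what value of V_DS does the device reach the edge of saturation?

V_DS,sat = 0.979 V

The boundary between triode and saturation is V_DS = V_GS − V_TN = V_ov.
V_ov = 1.7 − 0.721 = 0.979 V.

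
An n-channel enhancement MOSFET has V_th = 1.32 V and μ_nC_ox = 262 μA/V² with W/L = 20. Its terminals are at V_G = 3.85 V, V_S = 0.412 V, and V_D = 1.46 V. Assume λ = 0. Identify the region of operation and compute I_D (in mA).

Triode; I_D = 8.75 mA

V_GS = V_G − V_S = 3.85 − 0.412 = 3.44 V; V_DS = V_D − V_S = 1.46 − 0.412 = 1.05 V.
k_n = μ_nC_ox · (W/L) = 5.24 mA/V².
V_ov = V_GS − V_th = 3.44 − 1.32 = 2.12 V.
Since V_DS = 1.05 V < V_ov = 2.12 V, the device is in the triode region.
I_D = k_n [V_ov · V_DS − ½ V_DS²] = 5.24 × [2.12 × 1.05 − 0.5 × 1.05²] = 8.75 mA.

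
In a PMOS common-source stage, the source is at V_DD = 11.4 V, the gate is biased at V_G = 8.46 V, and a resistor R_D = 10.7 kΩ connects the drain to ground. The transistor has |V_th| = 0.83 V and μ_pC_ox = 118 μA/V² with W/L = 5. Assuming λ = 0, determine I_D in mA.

V_SG = V_DD − V_G = 11.4 − 8.46 = 2.94 V, so V_ov = 2.94 − 0.83 = 2.11 V.
k_p = μ_pC_ox · (W/L) = 0.59 mA/V².
Assume saturation: I_D = ½ k_p V_ov² = 0.5 × 0.59 × 2.11² = 1.31 mA, giving V_SD = V_DD − I_D R_D = 11.4 − 1.31 × 10.7 = -2.65 V.
But -2.65 V < V_ov = 2.11 V, so the device is actually in triode.
In triode I_D = k_p[V_ov V_SD − ½ V_SD²] and I_D = (V_DD − V_SD)/R_D. Equating: 3.16 V_SD² − 14.32 V_SD + 11.4 = 0, giving V_SD = 1.03 V (the root below V_ov).
I_D = (11.4 − 1.03) / 10.7 = 0.969 mA.

I_D = 0.969 mA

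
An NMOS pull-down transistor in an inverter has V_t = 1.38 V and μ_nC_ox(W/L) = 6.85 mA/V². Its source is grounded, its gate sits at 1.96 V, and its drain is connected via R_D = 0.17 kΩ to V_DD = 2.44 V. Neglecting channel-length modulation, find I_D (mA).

V_GS = V_G = 1.96 V, so V_ov = 1.96 − 1.38 = 0.58 V.
Assume saturation: I_D = ½ k_n V_ov² = 0.5 × 6.85 × 0.58² = 1.15 mA, giving V_DS = V_DD − I_D R_D = 2.44 − 1.15 × 0.17 = 2.24 V.
V_DS = 2.24 V ≥ V_ov = 0.58 V, confirming saturation.

I_D = 1.15 mA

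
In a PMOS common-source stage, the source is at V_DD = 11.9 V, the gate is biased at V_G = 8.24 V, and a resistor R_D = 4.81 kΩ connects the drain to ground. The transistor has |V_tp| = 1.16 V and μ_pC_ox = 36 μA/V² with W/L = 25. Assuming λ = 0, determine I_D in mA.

V_SG = V_DD − V_G = 11.9 − 8.24 = 3.66 V, so V_ov = 3.66 − 1.16 = 2.5 V.
k_p = μ_pC_ox · (W/L) = 0.9 mA/V².
Assume saturation: I_D = ½ k_p V_ov² = 0.5 × 0.9 × 2.5² = 2.81 mA, giving V_SD = V_DD − I_D R_D = 11.9 − 2.81 × 4.81 = -1.63 V.
But -1.63 V < V_ov = 2.5 V, so the device is actually in triode.
In triode I_D = k_p[V_ov V_SD − ½ V_SD²] and I_D = (V_DD − V_SD)/R_D. Equating: 2.16 V_SD² − 11.82 V_SD + 11.9 = 0, giving V_SD = 1.33 V (the root below V_ov).
I_D = (11.9 − 1.33) / 4.81 = 2.2 mA.

I_D = 2.20 mA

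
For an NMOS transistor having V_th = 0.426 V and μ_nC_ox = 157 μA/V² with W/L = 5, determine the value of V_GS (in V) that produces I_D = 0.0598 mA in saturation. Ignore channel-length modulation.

k_n = μ_nC_ox · (W/L) = 0.785 mA/V².
In saturation I_D = ½ k_n (V_GS − V_th)², so V_GS − V_th = √(2 I_D / k_n) = √(2 × 0.0598 / 0.785) = 0.39 V.
V_GS = 0.426 + 0.39 = 0.816 V.

V_GS = 0.816 V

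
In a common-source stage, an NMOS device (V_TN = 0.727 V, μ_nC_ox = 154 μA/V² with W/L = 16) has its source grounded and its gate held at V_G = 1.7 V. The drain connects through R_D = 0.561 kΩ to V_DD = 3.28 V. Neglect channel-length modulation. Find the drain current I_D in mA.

V_GS = V_G = 1.7 V, so V_ov = 1.7 − 0.727 = 0.973 V.
k_n = μ_nC_ox · (W/L) = 2.464 mA/V².
Assume saturation: I_D = ½ k_n V_ov² = 0.5 × 2.464 × 0.973² = 1.17 mA, giving V_DS = V_DD − I_D R_D = 3.28 − 1.17 × 0.561 = 2.63 V.
V_DS = 2.63 V ≥ V_ov = 0.973 V, confirming saturation.

I_D = 1.17 mA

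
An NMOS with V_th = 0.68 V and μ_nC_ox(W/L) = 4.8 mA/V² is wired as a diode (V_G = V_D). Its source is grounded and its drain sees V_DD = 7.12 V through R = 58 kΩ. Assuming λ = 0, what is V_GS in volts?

V_GS = 0.892 V

With gate tied to drain, V_GS = V_DS ≥ V_GS − V_th, so the device is in saturation.
KCL at the drain: ½ k_n (V_GS − V_th)² = (V_DD − V_GS)/R.
Let x = V_GS − 0.68. Then 139 x² + x − 6.44 = 0, giving x = 0.212 V (positive root), so V_GS = 0.892 V.
I_D = (V_DD − V_GS)/R = (7.12 − 0.892) / 58 = 0.107 mA.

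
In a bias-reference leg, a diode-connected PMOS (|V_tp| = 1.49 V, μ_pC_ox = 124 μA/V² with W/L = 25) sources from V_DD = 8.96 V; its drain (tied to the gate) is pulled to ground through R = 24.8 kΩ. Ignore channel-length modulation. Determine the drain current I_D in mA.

I_D = 0.284 mA

With gate tied to drain, V_SG = V_SD ≥ V_SG − |V_tp|, so the device is in saturation.
k_p = μ_pC_ox · (W/L) = 3.1 mA/V².
KCL at the drain: ½ k_p (V_SG − |V_tp|)² = (V_DD − V_SG)/R.
Let x = V_SG − 1.49. Then 38.4 x² + x − 7.47 = 0, giving x = 0.428 V (positive root), so V_SG = 1.92 V.
I_D = (V_DD − V_SG)/R = (8.96 − 1.92) / 24.8 = 0.284 mA.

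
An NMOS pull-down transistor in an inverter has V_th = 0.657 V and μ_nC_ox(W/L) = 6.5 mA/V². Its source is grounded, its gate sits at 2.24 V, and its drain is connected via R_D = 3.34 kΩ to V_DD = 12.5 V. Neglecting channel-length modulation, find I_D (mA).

V_GS = V_G = 2.24 V, so V_ov = 2.24 − 0.657 = 1.58 V.
Assume saturation: I_D = ½ k_n V_ov² = 0.5 × 6.5 × 1.58² = 8.14 mA, giving V_DS = V_DD − I_D R_D = 12.5 − 8.14 × 3.34 = -14.7 V.
But -14.7 V < V_ov = 1.58 V, so the device is actually in triode.
In triode I_D = k_n[V_ov V_DS − ½ V_DS²] and I_D = (V_DD − V_DS)/R_D. Equating: 10.9 V_DS² − 35.37 V_DS + 12.5 = 0, giving V_DS = 0.403 V (the root below V_ov).
I_D = (12.5 − 0.403) / 3.34 = 3.62 mA.

I_D = 3.62 mA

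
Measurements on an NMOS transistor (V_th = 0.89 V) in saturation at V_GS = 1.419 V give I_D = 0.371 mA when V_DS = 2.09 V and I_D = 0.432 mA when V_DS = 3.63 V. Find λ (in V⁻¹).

λ = 0.137 V⁻¹

With V_GS fixed, I_D ∝ (1 + λ V_DS) in saturation, so I_D2/I_D1 = (1 + λ V_DS2)/(1 + λ V_DS1).
0.432/0.371 = 1.164 = (1 + 3.63 λ)/(1 + 2.09 λ).
Solving: λ (I_D1 V_DS2 − I_D2 V_DS1) = I_D2 − I_D1, so λ = (0.432 − 0.371) / (0.371 × 3.63 − 0.432 × 2.09) = 0.061 / 0.444 = 0.137 V⁻¹.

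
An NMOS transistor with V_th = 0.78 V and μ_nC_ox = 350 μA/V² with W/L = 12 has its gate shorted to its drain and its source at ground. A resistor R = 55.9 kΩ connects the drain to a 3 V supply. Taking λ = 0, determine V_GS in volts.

With gate tied to drain, V_GS = V_DS ≥ V_GS − V_th, so the device is in saturation.
k_n = μ_nC_ox · (W/L) = 4.2 mA/V².
KCL at the drain: ½ k_n (V_GS − V_th)² = (V_DD − V_GS)/R.
Let x = V_GS − 0.78. Then 117 x² + x − 2.22 = 0, giving x = 0.133 V (positive root), so V_GS = 0.913 V.
I_D = (V_DD − V_GS)/R = (3 − 0.913) / 55.9 = 0.0373 mA.

V_GS = 0.913 V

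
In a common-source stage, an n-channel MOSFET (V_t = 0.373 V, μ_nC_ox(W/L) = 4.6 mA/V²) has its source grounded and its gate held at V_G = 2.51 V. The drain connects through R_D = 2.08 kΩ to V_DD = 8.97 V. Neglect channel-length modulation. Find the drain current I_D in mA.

V_GS = V_G = 2.51 V, so V_ov = 2.51 − 0.373 = 2.14 V.
Assume saturation: I_D = ½ k_n V_ov² = 0.5 × 4.6 × 2.14² = 10.5 mA, giving V_DS = V_DD − I_D R_D = 8.97 − 10.5 × 2.08 = -12.9 V.
But -12.9 V < V_ov = 2.14 V, so the device is actually in triode.
In triode I_D = k_n[V_ov V_DS − ½ V_DS²] and I_D = (V_DD − V_DS)/R_D. Equating: 4.78 V_DS² − 21.45 V_DS + 8.97 = 0, giving V_DS = 0.467 V (the root below V_ov).
I_D = (8.97 − 0.467) / 2.08 = 4.09 mA.

I_D = 4.09 mA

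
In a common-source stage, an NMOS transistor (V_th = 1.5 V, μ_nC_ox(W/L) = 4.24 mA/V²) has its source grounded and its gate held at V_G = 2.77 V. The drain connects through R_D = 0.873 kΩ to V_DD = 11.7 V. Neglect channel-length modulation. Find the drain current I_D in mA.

V_GS = V_G = 2.77 V, so V_ov = 2.77 − 1.5 = 1.27 V.
Assume saturation: I_D = ½ k_n V_ov² = 0.5 × 4.24 × 1.27² = 3.42 mA, giving V_DS = V_DD − I_D R_D = 11.7 − 3.42 × 0.873 = 8.71 V.
V_DS = 8.71 V ≥ V_ov = 1.27 V, confirming saturation.

I_D = 3.42 mA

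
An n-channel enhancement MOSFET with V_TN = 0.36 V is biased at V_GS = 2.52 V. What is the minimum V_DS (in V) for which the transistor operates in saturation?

The boundary between triode and saturation is V_DS = V_GS − V_TN = V_ov.
V_ov = 2.52 − 0.36 = 2.16 V.

V_DS,sat = 2.16 V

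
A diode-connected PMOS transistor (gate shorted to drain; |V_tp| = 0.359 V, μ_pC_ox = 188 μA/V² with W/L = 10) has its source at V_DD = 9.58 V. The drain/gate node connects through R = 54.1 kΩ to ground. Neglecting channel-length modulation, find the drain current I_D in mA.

With gate tied to drain, V_SG = V_SD ≥ V_SG − |V_tp|, so the device is in saturation.
k_p = μ_pC_ox · (W/L) = 1.88 mA/V².
KCL at the drain: ½ k_p (V_SG − |V_tp|)² = (V_DD − V_SG)/R.
Let x = V_SG − 0.359. Then 50.9 x² + x − 9.221 = 0, giving x = 0.416 V (positive root), so V_SG = 0.775 V.
I_D = (V_DD − V_SG)/R = (9.58 − 0.775) / 54.1 = 0.163 mA.

I_D = 0.163 mA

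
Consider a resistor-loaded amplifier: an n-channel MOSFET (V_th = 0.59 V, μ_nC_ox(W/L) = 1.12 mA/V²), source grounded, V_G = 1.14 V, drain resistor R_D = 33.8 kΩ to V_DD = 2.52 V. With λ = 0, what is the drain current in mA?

V_GS = V_G = 1.14 V, so V_ov = 1.14 − 0.59 = 0.55 V.
Assume saturation: I_D = ½ k_n V_ov² = 0.5 × 1.12 × 0.55² = 0.169 mA, giving V_DS = V_DD − I_D R_D = 2.52 − 0.169 × 33.8 = -3.21 V.
But -3.21 V < V_ov = 0.55 V, so the device is actually in triode.
In triode I_D = k_n[V_ov V_DS − ½ V_DS²] and I_D = (V_DD − V_DS)/R_D. Equating: 18.9 V_DS² − 21.82 V_DS + 2.52 = 0, giving V_DS = 0.13 V (the root below V_ov).
I_D = (2.52 − 0.13) / 33.8 = 0.0707 mA.

I_D = 0.0707 mA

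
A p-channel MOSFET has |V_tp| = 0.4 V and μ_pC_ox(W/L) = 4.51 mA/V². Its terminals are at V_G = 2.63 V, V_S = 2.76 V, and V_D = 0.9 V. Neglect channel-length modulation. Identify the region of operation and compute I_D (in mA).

V_SG = V_S − V_G = 2.76 − 2.63 = 0.13 V; V_SD = V_S − V_D = 2.76 − 0.9 = 1.86 V.
V_SG = 0.13 V < |V_tp| = 0.4 V, so the transistor is in cutoff.

Cutoff; I_D = 0 mA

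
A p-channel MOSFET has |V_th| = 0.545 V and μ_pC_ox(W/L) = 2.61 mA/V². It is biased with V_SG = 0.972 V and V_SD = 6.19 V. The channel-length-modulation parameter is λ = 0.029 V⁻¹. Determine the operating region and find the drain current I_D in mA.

V_ov = V_SG − |V_th| = 0.972 − 0.545 = 0.427 V.
Since V_SD = 6.19 V ≥ V_ov = 0.427 V, the device is in saturation.
I_D = ½ k_p V_ov² (1 + λ V_SD) = 0.5 × 2.61 × 0.427² × (1 + 0.029 × 6.19) = 0.281 mA.

Saturation; I_D = 0.281 mA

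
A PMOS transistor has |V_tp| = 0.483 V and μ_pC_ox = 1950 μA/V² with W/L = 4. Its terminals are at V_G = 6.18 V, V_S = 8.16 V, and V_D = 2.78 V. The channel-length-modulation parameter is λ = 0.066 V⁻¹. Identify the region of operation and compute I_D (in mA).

Saturation; I_D = 11.8 mA

V_SG = V_S − V_G = 8.16 − 6.18 = 1.98 V; V_SD = V_S − V_D = 8.16 − 2.78 = 5.38 V.
k_p = μ_pC_ox · (W/L) = 7.8 mA/V².
V_ov = V_SG − |V_tp| = 1.98 − 0.483 = 1.5 V.
Since V_SD = 5.38 V ≥ V_ov = 1.5 V, the device is in saturation.
I_D = ½ k_p V_ov² (1 + λ V_SD) = 0.5 × 7.8 × 1.5² × (1 + 0.066 × 5.38) = 11.8 mA.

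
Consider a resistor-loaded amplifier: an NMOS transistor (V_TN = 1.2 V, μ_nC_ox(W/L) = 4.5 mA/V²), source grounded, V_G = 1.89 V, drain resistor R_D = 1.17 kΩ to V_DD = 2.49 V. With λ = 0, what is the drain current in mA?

I_D = 1.07 mA

V_GS = V_G = 1.89 V, so V_ov = 1.89 − 1.2 = 0.69 V.
Assume saturation: I_D = ½ k_n V_ov² = 0.5 × 4.5 × 0.69² = 1.07 mA, giving V_DS = V_DD − I_D R_D = 2.49 − 1.07 × 1.17 = 1.24 V.
V_DS = 1.24 V ≥ V_ov = 0.69 V, confirming saturation.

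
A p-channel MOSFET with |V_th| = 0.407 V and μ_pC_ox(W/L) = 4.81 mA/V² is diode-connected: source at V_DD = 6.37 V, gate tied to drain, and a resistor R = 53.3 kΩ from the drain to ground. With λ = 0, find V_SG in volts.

With gate tied to drain, V_SG = V_SD ≥ V_SG − |V_th|, so the device is in saturation.
KCL at the drain: ½ k_p (V_SG − |V_th|)² = (V_DD − V_SG)/R.
Let x = V_SG − 0.407. Then 128 x² + x − 5.963 = 0, giving x = 0.212 V (positive root), so V_SG = 0.619 V.
I_D = (V_DD − V_SG)/R = (6.37 − 0.619) / 53.3 = 0.108 mA.

V_SG = 0.619 V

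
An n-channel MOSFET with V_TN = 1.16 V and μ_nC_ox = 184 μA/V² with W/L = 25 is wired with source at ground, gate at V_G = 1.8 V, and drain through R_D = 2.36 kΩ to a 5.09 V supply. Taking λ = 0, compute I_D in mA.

I_D = 0.942 mA

V_GS = V_G = 1.8 V, so V_ov = 1.8 − 1.16 = 0.64 V.
k_n = μ_nC_ox · (W/L) = 4.6 mA/V².
Assume saturation: I_D = ½ k_n V_ov² = 0.5 × 4.6 × 0.64² = 0.942 mA, giving V_DS = V_DD − I_D R_D = 5.09 − 0.942 × 2.36 = 2.87 V.
V_DS = 2.87 V ≥ V_ov = 0.64 V, confirming saturation.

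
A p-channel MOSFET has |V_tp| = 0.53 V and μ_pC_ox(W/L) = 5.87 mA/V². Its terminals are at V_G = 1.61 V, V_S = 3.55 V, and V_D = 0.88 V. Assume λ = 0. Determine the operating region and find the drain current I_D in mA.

V_SG = V_S − V_G = 3.55 − 1.61 = 1.94 V; V_SD = V_S − V_D = 3.55 − 0.88 = 2.67 V.
V_ov = V_SG − |V_tp| = 1.94 − 0.53 = 1.41 V.
Since V_SD = 2.67 V ≥ V_ov = 1.41 V, the device is in saturation.
I_D = ½ k_p V_ov² = 0.5 × 5.87 × 1.41² = 5.84 mA.

Saturation; I_D = 5.84 mA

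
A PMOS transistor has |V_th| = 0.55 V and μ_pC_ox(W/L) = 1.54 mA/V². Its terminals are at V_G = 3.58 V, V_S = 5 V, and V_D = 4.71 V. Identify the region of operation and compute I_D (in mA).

Triode; I_D = 0.324 mA

V_SG = V_S − V_G = 5 − 3.58 = 1.42 V; V_SD = V_S − V_D = 5 − 4.71 = 0.29 V.
V_ov = V_SG − |V_th| = 1.42 − 0.55 = 0.87 V.
Since V_SD = 0.29 V < V_ov = 0.87 V, the device is in the triode region.
I_D = k_p [V_ov · V_SD − ½ V_SD²] = 1.54 × [0.87 × 0.29 − 0.5 × 0.29²] = 0.324 mA.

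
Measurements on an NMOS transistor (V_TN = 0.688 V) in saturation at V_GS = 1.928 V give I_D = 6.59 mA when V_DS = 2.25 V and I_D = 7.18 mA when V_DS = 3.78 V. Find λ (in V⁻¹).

With V_GS fixed, I_D ∝ (1 + λ V_DS) in saturation, so I_D2/I_D1 = (1 + λ V_DS2)/(1 + λ V_DS1).
7.18/6.59 = 1.09 = (1 + 3.78 λ)/(1 + 2.25 λ).
Solving: λ (I_D1 V_DS2 − I_D2 V_DS1) = I_D2 − I_D1, so λ = (7.18 − 6.59) / (6.59 × 3.78 − 7.18 × 2.25) = 0.59 / 8.76 = 0.0674 V⁻¹.

λ = 0.0674 V⁻¹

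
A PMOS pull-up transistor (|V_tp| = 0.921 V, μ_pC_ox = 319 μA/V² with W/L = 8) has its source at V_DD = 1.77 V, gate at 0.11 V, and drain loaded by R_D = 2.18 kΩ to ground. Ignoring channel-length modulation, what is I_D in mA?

V_SG = V_DD − V_G = 1.77 − 0.11 = 1.66 V, so V_ov = 1.66 − 0.921 = 0.739 V.
k_p = μ_pC_ox · (W/L) = 2.552 mA/V².
Assume saturation: I_D = ½ k_p V_ov² = 0.5 × 2.552 × 0.739² = 0.697 mA, giving V_SD = V_DD − I_D R_D = 1.77 − 0.697 × 2.18 = 0.251 V.
But 0.251 V < V_ov = 0.739 V, so the device is actually in triode.
In triode I_D = k_p[V_ov V_SD − ½ V_SD²] and I_D = (V_DD − V_SD)/R_D. Equating: 2.78 V_SD² − 5.111 V_SD + 1.77 = 0, giving V_SD = 0.463 V (the root below V_ov).
I_D = (1.77 − 0.463) / 2.18 = 0.6 mA.

I_D = 0.600 mA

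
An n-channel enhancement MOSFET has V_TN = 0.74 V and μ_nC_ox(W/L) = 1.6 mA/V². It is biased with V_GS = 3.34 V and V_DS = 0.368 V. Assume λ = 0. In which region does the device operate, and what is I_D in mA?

Triode; I_D = 1.42 mA

V_ov = V_GS − V_TN = 3.34 − 0.74 = 2.6 V.
Since V_DS = 0.368 V < V_ov = 2.6 V, the device is in the triode region.
I_D = k_n [V_ov · V_DS − ½ V_DS²] = 1.6 × [2.6 × 0.368 − 0.5 × 0.368²] = 1.42 mA.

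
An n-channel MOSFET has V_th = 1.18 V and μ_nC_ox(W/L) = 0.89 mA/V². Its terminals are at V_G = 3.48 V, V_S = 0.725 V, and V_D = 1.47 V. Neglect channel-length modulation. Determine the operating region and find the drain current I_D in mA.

Triode; I_D = 0.797 mA

V_GS = V_G − V_S = 3.48 − 0.725 = 2.75 V; V_DS = V_D − V_S = 1.47 − 0.725 = 0.745 V.
V_ov = V_GS − V_th = 2.75 − 1.18 = 1.57 V.
Since V_DS = 0.745 V < V_ov = 1.57 V, the device is in the triode region.
I_D = k_n [V_ov · V_DS − ½ V_DS²] = 0.89 × [1.57 × 0.745 − 0.5 × 0.745²] = 0.797 mA.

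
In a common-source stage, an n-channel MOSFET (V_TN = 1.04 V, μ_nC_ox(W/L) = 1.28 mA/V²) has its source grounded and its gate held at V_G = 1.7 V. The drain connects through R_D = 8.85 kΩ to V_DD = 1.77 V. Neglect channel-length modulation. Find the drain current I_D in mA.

I_D = 0.172 mA

V_GS = V_G = 1.7 V, so V_ov = 1.7 − 1.04 = 0.66 V.
Assume saturation: I_D = ½ k_n V_ov² = 0.5 × 1.28 × 0.66² = 0.279 mA, giving V_DS = V_DD − I_D R_D = 1.77 − 0.279 × 8.85 = -0.697 V.
But -0.697 V < V_ov = 0.66 V, so the device is actually in triode.
In triode I_D = k_n[V_ov V_DS − ½ V_DS²] and I_D = (V_DD − V_DS)/R_D. Equating: 5.66 V_DS² − 8.476 V_DS + 1.77 = 0, giving V_DS = 0.251 V (the root below V_ov).
I_D = (1.77 − 0.251) / 8.85 = 0.172 mA.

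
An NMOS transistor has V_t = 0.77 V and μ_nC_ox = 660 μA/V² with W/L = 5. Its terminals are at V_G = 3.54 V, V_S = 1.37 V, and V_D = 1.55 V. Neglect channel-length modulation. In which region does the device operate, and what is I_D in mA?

Triode; I_D = 0.778 mA

V_GS = V_G − V_S = 3.54 − 1.37 = 2.17 V; V_DS = V_D − V_S = 1.55 − 1.37 = 0.18 V.
k_n = μ_nC_ox · (W/L) = 3.3 mA/V².
V_ov = V_GS − V_t = 2.17 − 0.77 = 1.4 V.
Since V_DS = 0.18 V < V_ov = 1.4 V, the device is in the triode region.
I_D = k_n [V_ov · V_DS − ½ V_DS²] = 3.3 × [1.4 × 0.18 − 0.5 × 0.18²] = 0.778 mA.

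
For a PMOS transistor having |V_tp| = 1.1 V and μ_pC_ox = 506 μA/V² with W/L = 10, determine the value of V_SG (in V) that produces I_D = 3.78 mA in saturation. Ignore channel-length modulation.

V_SG = 2.32 V

k_p = μ_pC_ox · (W/L) = 5.06 mA/V².
In saturation I_D = ½ k_p (V_SG − |V_tp|)², so V_SG − |V_tp| = √(2 I_D / k_p) = √(2 × 3.78 / 5.06) = 1.22 V.
V_SG = 1.1 + 1.22 = 2.32 V.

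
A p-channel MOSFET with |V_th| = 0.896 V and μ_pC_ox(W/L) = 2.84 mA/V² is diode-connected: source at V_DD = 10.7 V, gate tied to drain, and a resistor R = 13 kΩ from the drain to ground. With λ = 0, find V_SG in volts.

With gate tied to drain, V_SG = V_SD ≥ V_SG − |V_th|, so the device is in saturation.
KCL at the drain: ½ k_p (V_SG − |V_th|)² = (V_DD − V_SG)/R.
Let x = V_SG − 0.896. Then 18.5 x² + x − 9.804 = 0, giving x = 0.702 V (positive root), so V_SG = 1.6 V.
I_D = (V_DD − V_SG)/R = (10.7 − 1.6) / 13 = 0.7 mA.

V_SG = 1.60 V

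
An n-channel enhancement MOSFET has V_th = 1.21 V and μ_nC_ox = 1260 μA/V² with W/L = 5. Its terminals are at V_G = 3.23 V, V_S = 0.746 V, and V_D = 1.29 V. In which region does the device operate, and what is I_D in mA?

V_GS = V_G − V_S = 3.23 − 0.746 = 2.48 V; V_DS = V_D − V_S = 1.29 − 0.746 = 0.544 V.
k_n = μ_nC_ox · (W/L) = 6.3 mA/V².
V_ov = V_GS − V_th = 2.48 − 1.21 = 1.27 V.
Since V_DS = 0.544 V < V_ov = 1.27 V, the device is in the triode region.
I_D = k_n [V_ov · V_DS − ½ V_DS²] = 6.3 × [1.27 × 0.544 − 0.5 × 0.544²] = 3.43 mA.

Triode; I_D = 3.43 mA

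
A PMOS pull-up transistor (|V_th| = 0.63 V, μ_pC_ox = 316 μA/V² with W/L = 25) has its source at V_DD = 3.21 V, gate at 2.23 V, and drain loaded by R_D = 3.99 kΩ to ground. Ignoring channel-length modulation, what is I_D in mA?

I_D = 0.484 mA

V_SG = V_DD − V_G = 3.21 − 2.23 = 0.98 V, so V_ov = 0.98 − 0.63 = 0.35 V.
k_p = μ_pC_ox · (W/L) = 7.9 mA/V².
Assume saturation: I_D = ½ k_p V_ov² = 0.5 × 7.9 × 0.35² = 0.484 mA, giving V_SD = V_DD − I_D R_D = 3.21 − 0.484 × 3.99 = 1.28 V.
V_SD = 1.28 V ≥ V_ov = 0.35 V, confirming saturation.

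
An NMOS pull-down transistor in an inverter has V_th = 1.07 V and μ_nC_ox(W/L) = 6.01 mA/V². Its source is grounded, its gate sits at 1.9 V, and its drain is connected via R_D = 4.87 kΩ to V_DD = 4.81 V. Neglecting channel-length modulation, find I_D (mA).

I_D = 0.943 mA

V_GS = V_G = 1.9 V, so V_ov = 1.9 − 1.07 = 0.83 V.
Assume saturation: I_D = ½ k_n V_ov² = 0.5 × 6.01 × 0.83² = 2.07 mA, giving V_DS = V_DD − I_D R_D = 4.81 − 2.07 × 4.87 = -5.27 V.
But -5.27 V < V_ov = 0.83 V, so the device is actually in triode.
In triode I_D = k_n[V_ov V_DS − ½ V_DS²] and I_D = (V_DD − V_DS)/R_D. Equating: 14.6 V_DS² − 25.29 V_DS + 4.81 = 0, giving V_DS = 0.218 V (the root below V_ov).
I_D = (4.81 − 0.218) / 4.87 = 0.943 mA.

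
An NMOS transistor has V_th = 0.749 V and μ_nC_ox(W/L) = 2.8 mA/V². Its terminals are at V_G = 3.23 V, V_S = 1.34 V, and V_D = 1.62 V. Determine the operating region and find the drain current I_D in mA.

Triode; I_D = 0.785 mA

V_GS = V_G − V_S = 3.23 − 1.34 = 1.89 V; V_DS = V_D − V_S = 1.62 − 1.34 = 0.28 V.
V_ov = V_GS − V_th = 1.89 − 0.749 = 1.14 V.
Since V_DS = 0.28 V < V_ov = 1.14 V, the device is in the triode region.
I_D = k_n [V_ov · V_DS − ½ V_DS²] = 2.8 × [1.14 × 0.28 − 0.5 × 0.28²] = 0.785 mA.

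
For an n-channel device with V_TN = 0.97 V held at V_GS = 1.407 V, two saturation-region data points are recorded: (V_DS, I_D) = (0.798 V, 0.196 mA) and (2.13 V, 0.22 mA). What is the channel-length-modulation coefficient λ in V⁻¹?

With V_GS fixed, I_D ∝ (1 + λ V_DS) in saturation, so I_D2/I_D1 = (1 + λ V_DS2)/(1 + λ V_DS1).
0.22/0.196 = 1.122 = (1 + 2.13 λ)/(1 + 0.798 λ).
Solving: λ (I_D1 V_DS2 − I_D2 V_DS1) = I_D2 − I_D1, so λ = (0.22 − 0.196) / (0.196 × 2.13 − 0.22 × 0.798) = 0.024 / 0.242 = 0.0992 V⁻¹.

λ = 0.0992 V⁻¹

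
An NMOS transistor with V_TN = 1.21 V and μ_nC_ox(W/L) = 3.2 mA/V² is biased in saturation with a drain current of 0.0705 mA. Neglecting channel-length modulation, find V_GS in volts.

V_GS = 1.42 V

In saturation I_D = ½ k_n (V_GS − V_TN)², so V_GS − V_TN = √(2 I_D / k_n) = √(2 × 0.0705 / 3.2) = 0.21 V.
V_GS = 1.21 + 0.21 = 1.42 V.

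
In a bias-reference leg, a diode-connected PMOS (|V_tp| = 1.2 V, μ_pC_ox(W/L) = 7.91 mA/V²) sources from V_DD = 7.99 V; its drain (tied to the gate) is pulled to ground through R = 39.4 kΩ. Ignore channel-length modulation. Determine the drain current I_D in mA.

I_D = 0.167 mA

With gate tied to drain, V_SG = V_SD ≥ V_SG − |V_tp|, so the device is in saturation.
KCL at the drain: ½ k_p (V_SG − |V_tp|)² = (V_DD − V_SG)/R.
Let x = V_SG − 1.2. Then 156 x² + x − 6.79 = 0, giving x = 0.206 V (positive root), so V_SG = 1.41 V.
I_D = (V_DD − V_SG)/R = (7.99 − 1.41) / 39.4 = 0.167 mA.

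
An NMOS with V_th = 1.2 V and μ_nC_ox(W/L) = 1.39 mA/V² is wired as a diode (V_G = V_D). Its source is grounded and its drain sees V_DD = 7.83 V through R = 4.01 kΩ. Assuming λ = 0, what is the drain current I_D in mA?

I_D = 1.31 mA

With gate tied to drain, V_GS = V_DS ≥ V_GS − V_th, so the device is in saturation.
KCL at the drain: ½ k_n (V_GS − V_th)² = (V_DD − V_GS)/R.
Let x = V_GS − 1.2. Then 2.79 x² + x − 6.63 = 0, giving x = 1.37 V (positive root), so V_GS = 2.57 V.
I_D = (V_DD − V_GS)/R = (7.83 − 2.57) / 4.01 = 1.31 mA.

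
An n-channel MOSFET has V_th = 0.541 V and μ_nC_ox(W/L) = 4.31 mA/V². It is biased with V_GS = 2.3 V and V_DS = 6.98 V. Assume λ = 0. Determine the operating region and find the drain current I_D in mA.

Saturation; I_D = 6.67 mA

V_ov = V_GS − V_th = 2.3 − 0.541 = 1.76 V.
Since V_DS = 6.98 V ≥ V_ov = 1.76 V, the device is in saturation.
I_D = ½ k_n V_ov² = 0.5 × 4.31 × 1.76² = 6.67 mA.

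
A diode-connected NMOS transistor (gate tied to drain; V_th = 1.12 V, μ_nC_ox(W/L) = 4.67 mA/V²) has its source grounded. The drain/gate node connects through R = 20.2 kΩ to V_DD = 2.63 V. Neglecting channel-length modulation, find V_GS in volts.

V_GS = 1.29 V

With gate tied to drain, V_GS = V_DS ≥ V_GS − V_th, so the device is in saturation.
KCL at the drain: ½ k_n (V_GS − V_th)² = (V_DD − V_GS)/R.
Let x = V_GS − 1.12. Then 47.2 x² + x − 1.51 = 0, giving x = 0.169 V (positive root), so V_GS = 1.29 V.
I_D = (V_DD − V_GS)/R = (2.63 − 1.29) / 20.2 = 0.0664 mA.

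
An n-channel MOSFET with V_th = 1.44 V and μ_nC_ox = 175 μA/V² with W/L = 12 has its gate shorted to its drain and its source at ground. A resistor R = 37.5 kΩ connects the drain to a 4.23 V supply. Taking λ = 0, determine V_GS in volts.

V_GS = 1.69 V

With gate tied to drain, V_GS = V_DS ≥ V_GS − V_th, so the device is in saturation.
k_n = μ_nC_ox · (W/L) = 2.1 mA/V².
KCL at the drain: ½ k_n (V_GS − V_th)² = (V_DD − V_GS)/R.
Let x = V_GS − 1.44. Then 39.4 x² + x − 2.79 = 0, giving x = 0.254 V (positive root), so V_GS = 1.69 V.
I_D = (V_DD − V_GS)/R = (4.23 − 1.69) / 37.5 = 0.0676 mA.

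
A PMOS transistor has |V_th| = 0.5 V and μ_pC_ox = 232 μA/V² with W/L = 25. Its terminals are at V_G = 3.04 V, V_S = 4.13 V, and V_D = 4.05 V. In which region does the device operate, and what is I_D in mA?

Triode; I_D = 0.255 mA

V_SG = V_S − V_G = 4.13 − 3.04 = 1.09 V; V_SD = V_S − V_D = 4.13 − 4.05 = 0.08 V.
k_p = μ_pC_ox · (W/L) = 5.8 mA/V².
V_ov = V_SG − |V_th| = 1.09 − 0.5 = 0.59 V.
Since V_SD = 0.08 V < V_ov = 0.59 V, the device is in the triode region.
I_D = k_p [V_ov · V_SD − ½ V_SD²] = 5.8 × [0.59 × 0.08 − 0.5 × 0.08²] = 0.255 mA.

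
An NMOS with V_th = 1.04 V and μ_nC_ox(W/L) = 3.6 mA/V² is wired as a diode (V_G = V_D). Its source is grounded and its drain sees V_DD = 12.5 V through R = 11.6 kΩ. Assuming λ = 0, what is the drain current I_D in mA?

With gate tied to drain, V_GS = V_DS ≥ V_GS − V_th, so the device is in saturation.
KCL at the drain: ½ k_n (V_GS − V_th)² = (V_DD − V_GS)/R.
Let x = V_GS − 1.04. Then 20.9 x² + x − 11.46 = 0, giving x = 0.717 V (positive root), so V_GS = 1.76 V.
I_D = (V_DD − V_GS)/R = (12.5 − 1.76) / 11.6 = 0.926 mA.

I_D = 0.926 mA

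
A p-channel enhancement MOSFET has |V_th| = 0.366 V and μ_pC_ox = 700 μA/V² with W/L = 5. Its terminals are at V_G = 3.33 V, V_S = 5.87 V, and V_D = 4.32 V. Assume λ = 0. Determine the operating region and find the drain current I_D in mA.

V_SG = V_S − V_G = 5.87 − 3.33 = 2.54 V; V_SD = V_S − V_D = 5.87 − 4.32 = 1.55 V.
k_p = μ_pC_ox · (W/L) = 3.5 mA/V².
V_ov = V_SG − |V_th| = 2.54 − 0.366 = 2.17 V.
Since V_SD = 1.55 V < V_ov = 2.17 V, the device is in the triode region.
I_D = k_p [V_ov · V_SD − ½ V_SD²] = 3.5 × [2.17 × 1.55 − 0.5 × 1.55²] = 7.59 mA.

Triode; I_D = 7.59 mA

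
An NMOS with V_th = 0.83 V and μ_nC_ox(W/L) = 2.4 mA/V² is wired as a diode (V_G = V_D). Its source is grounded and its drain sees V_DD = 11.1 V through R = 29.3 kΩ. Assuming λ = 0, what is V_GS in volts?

V_GS = 1.36 V

With gate tied to drain, V_GS = V_DS ≥ V_GS − V_th, so the device is in saturation.
KCL at the drain: ½ k_n (V_GS − V_th)² = (V_DD − V_GS)/R.
Let x = V_GS − 0.83. Then 35.2 x² + x − 10.27 = 0, giving x = 0.526 V (positive root), so V_GS = 1.36 V.
I_D = (V_DD − V_GS)/R = (11.1 − 1.36) / 29.3 = 0.333 mA.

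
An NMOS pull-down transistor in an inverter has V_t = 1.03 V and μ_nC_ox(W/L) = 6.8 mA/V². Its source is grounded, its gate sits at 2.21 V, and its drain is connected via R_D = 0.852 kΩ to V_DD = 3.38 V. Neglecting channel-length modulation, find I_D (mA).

V_GS = V_G = 2.21 V, so V_ov = 2.21 − 1.03 = 1.18 V.
Assume saturation: I_D = ½ k_n V_ov² = 0.5 × 6.8 × 1.18² = 4.73 mA, giving V_DS = V_DD − I_D R_D = 3.38 − 4.73 × 0.852 = -0.654 V.
But -0.654 V < V_ov = 1.18 V, so the device is actually in triode.
In triode I_D = k_n[V_ov V_DS − ½ V_DS²] and I_D = (V_DD − V_DS)/R_D. Equating: 2.9 V_DS² − 7.836 V_DS + 3.38 = 0, giving V_DS = 0.539 V (the root below V_ov).
I_D = (3.38 − 0.539) / 0.852 = 3.34 mA.

I_D = 3.34 mA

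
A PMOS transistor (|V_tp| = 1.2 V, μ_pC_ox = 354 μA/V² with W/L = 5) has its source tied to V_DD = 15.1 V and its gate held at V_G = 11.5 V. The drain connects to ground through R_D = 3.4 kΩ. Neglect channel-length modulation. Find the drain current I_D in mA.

V_SG = V_DD − V_G = 15.1 − 11.5 = 3.6 V, so V_ov = 3.6 − 1.2 = 2.4 V.
k_p = μ_pC_ox · (W/L) = 1.77 mA/V².
Assume saturation: I_D = ½ k_p V_ov² = 0.5 × 1.77 × 2.4² = 5.1 mA, giving V_SD = V_DD − I_D R_D = 15.1 − 5.1 × 3.4 = -2.23 V.
But -2.23 V < V_ov = 2.4 V, so the device is actually in triode.
In triode I_D = k_p[V_ov V_SD − ½ V_SD²] and I_D = (V_DD − V_SD)/R_D. Equating: 3.01 V_SD² − 15.44 V_SD + 15.1 = 0, giving V_SD = 1.31 V (the root below V_ov).
I_D = (15.1 − 1.31) / 3.4 = 4.05 mA.

I_D = 4.05 mA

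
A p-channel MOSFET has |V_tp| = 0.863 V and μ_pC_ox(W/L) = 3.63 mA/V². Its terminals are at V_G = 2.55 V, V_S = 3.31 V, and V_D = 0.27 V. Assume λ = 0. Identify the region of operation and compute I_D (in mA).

V_SG = V_S − V_G = 3.31 − 2.55 = 0.76 V; V_SD = V_S − V_D = 3.31 − 0.27 = 3.04 V.
V_SG = 0.76 V < |V_tp| = 0.863 V, so the transistor is in cutoff.

Cutoff; I_D = 0 mA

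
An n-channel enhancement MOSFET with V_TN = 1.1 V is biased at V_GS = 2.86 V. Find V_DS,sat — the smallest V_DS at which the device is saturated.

The boundary between triode and saturation is V_DS = V_GS − V_TN = V_ov.
V_ov = 2.86 − 1.1 = 1.76 V.

V_DS,sat = 1.76 V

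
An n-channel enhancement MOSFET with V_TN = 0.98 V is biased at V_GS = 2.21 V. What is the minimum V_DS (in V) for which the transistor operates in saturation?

V_DS,sat = 1.23 V

The boundary between triode and saturation is V_DS = V_GS − V_TN = V_ov.
V_ov = 2.21 − 0.98 = 1.23 V.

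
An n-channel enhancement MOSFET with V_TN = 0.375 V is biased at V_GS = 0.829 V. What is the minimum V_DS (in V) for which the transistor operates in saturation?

The boundary between triode and saturation is V_DS = V_GS − V_TN = V_ov.
V_ov = 0.829 − 0.375 = 0.454 V.

V_DS,sat = 0.454 V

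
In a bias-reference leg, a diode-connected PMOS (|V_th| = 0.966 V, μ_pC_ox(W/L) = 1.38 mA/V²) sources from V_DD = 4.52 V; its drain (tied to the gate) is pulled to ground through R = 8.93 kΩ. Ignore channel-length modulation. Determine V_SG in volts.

With gate tied to drain, V_SG = V_SD ≥ V_SG − |V_th|, so the device is in saturation.
KCL at the drain: ½ k_p (V_SG − |V_th|)² = (V_DD − V_SG)/R.
Let x = V_SG − 0.966. Then 6.16 x² + x − 3.554 = 0, giving x = 0.683 V (positive root), so V_SG = 1.65 V.
I_D = (V_DD − V_SG)/R = (4.52 − 1.65) / 8.93 = 0.322 mA.

V_SG = 1.65 V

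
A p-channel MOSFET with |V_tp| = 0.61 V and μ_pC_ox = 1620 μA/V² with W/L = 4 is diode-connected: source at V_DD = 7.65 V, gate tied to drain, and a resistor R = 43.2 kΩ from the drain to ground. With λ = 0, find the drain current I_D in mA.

I_D = 0.158 mA

With gate tied to drain, V_SG = V_SD ≥ V_SG − |V_tp|, so the device is in saturation.
k_p = μ_pC_ox · (W/L) = 6.48 mA/V².
KCL at the drain: ½ k_p (V_SG − |V_tp|)² = (V_DD − V_SG)/R.
Let x = V_SG − 0.61. Then 140 x² + x − 7.04 = 0, giving x = 0.221 V (positive root), so V_SG = 0.831 V.
I_D = (V_DD − V_SG)/R = (7.65 − 0.831) / 43.2 = 0.158 mA.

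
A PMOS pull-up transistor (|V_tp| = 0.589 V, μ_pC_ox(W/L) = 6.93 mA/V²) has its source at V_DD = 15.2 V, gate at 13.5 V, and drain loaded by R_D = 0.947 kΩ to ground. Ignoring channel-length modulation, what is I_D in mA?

V_SG = V_DD − V_G = 15.2 − 13.5 = 1.7 V, so V_ov = 1.7 − 0.589 = 1.11 V.
Assume saturation: I_D = ½ k_p V_ov² = 0.5 × 6.93 × 1.11² = 4.28 mA, giving V_SD = V_DD − I_D R_D = 15.2 − 4.28 × 0.947 = 11.1 V.
V_SD = 11.1 V ≥ V_ov = 1.11 V, confirming saturation.

I_D = 4.28 mA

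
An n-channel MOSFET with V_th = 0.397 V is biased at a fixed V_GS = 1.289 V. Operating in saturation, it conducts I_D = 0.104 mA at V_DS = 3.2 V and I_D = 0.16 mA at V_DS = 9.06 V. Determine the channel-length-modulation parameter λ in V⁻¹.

λ = 0.130 V⁻¹

With V_GS fixed, I_D ∝ (1 + λ V_DS) in saturation, so I_D2/I_D1 = (1 + λ V_DS2)/(1 + λ V_DS1).
0.16/0.104 = 1.538 = (1 + 9.06 λ)/(1 + 3.2 λ).
Solving: λ (I_D1 V_DS2 − I_D2 V_DS1) = I_D2 − I_D1, so λ = (0.16 − 0.104) / (0.104 × 9.06 − 0.16 × 3.2) = 0.056 / 0.43 = 0.13 V⁻¹.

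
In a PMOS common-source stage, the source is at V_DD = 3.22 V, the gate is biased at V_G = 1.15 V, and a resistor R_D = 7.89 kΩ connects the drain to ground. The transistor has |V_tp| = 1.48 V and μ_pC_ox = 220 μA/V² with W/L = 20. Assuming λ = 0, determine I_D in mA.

V_SG = V_DD − V_G = 3.22 − 1.15 = 2.07 V, so V_ov = 2.07 − 1.48 = 0.59 V.
k_p = μ_pC_ox · (W/L) = 4.4 mA/V².
Assume saturation: I_D = ½ k_p V_ov² = 0.5 × 4.4 × 0.59² = 0.766 mA, giving V_SD = V_DD − I_D R_D = 3.22 − 0.766 × 7.89 = -2.82 V.
But -2.82 V < V_ov = 0.59 V, so the device is actually in triode.
In triode I_D = k_p[V_ov V_SD − ½ V_SD²] and I_D = (V_DD − V_SD)/R_D. Equating: 17.4 V_SD² − 21.48 V_SD + 3.22 = 0, giving V_SD = 0.174 V (the root below V_ov).
I_D = (3.22 − 0.174) / 7.89 = 0.386 mA.

I_D = 0.386 mA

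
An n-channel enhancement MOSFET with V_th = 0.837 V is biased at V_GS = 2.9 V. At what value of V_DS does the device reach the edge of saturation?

The boundary between triode and saturation is V_DS = V_GS − V_th = V_ov.
V_ov = 2.9 − 0.837 = 2.06 V.

V_DS,sat = 2.06 V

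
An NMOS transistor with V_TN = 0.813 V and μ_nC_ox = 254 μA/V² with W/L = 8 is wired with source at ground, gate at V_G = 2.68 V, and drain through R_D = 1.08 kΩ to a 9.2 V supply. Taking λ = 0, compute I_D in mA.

I_D = 3.54 mA

V_GS = V_G = 2.68 V, so V_ov = 2.68 − 0.813 = 1.87 V.
k_n = μ_nC_ox · (W/L) = 2.032 mA/V².
Assume saturation: I_D = ½ k_n V_ov² = 0.5 × 2.032 × 1.87² = 3.54 mA, giving V_DS = V_DD − I_D R_D = 9.2 − 3.54 × 1.08 = 5.38 V.
V_DS = 5.38 V ≥ V_ov = 1.87 V, confirming saturation.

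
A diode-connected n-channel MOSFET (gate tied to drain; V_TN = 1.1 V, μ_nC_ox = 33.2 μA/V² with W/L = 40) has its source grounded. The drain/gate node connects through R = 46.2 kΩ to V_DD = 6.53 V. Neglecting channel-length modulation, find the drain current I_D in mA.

I_D = 0.109 mA

With gate tied to drain, V_GS = V_DS ≥ V_GS − V_TN, so the device is in saturation.
k_n = μ_nC_ox · (W/L) = 1.328 mA/V².
KCL at the drain: ½ k_n (V_GS − V_TN)² = (V_DD − V_GS)/R.
Let x = V_GS − 1.1. Then 30.7 x² + x − 5.43 = 0, giving x = 0.405 V (positive root), so V_GS = 1.5 V.
I_D = (V_DD − V_GS)/R = (6.53 − 1.5) / 46.2 = 0.109 mA.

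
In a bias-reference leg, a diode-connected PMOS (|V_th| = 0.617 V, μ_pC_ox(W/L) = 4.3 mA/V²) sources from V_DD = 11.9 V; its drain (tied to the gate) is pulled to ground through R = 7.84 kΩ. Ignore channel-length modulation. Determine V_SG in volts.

With gate tied to drain, V_SG = V_SD ≥ V_SG − |V_th|, so the device is in saturation.
KCL at the drain: ½ k_p (V_SG − |V_th|)² = (V_DD − V_SG)/R.
Let x = V_SG − 0.617. Then 16.9 x² + x − 11.28 = 0, giving x = 0.789 V (positive root), so V_SG = 1.41 V.
I_D = (V_DD − V_SG)/R = (11.9 − 1.41) / 7.84 = 1.34 mA.

V_SG = 1.41 V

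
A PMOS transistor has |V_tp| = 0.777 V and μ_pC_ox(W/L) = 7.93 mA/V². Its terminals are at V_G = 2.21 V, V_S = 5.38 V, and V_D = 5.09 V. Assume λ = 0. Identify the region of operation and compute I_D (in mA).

Triode; I_D = 5.17 mA

V_SG = V_S − V_G = 5.38 − 2.21 = 3.17 V; V_SD = V_S − V_D = 5.38 − 5.09 = 0.29 V.
V_ov = V_SG − |V_tp| = 3.17 − 0.777 = 2.39 V.
Since V_SD = 0.29 V < V_ov = 2.39 V, the device is in the triode region.
I_D = k_p [V_ov · V_SD − ½ V_SD²] = 7.93 × [2.39 × 0.29 − 0.5 × 0.29²] = 5.17 mA.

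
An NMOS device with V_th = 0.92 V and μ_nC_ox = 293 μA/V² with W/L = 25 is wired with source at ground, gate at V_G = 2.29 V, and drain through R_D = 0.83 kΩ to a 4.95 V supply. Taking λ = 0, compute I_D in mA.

V_GS = V_G = 2.29 V, so V_ov = 2.29 − 0.92 = 1.37 V.
k_n = μ_nC_ox · (W/L) = 7.325 mA/V².
Assume saturation: I_D = ½ k_n V_ov² = 0.5 × 7.325 × 1.37² = 6.87 mA, giving V_DS = V_DD − I_D R_D = 4.95 − 6.87 × 0.83 = -0.756 V.
But -0.756 V < V_ov = 1.37 V, so the device is actually in triode.
In triode I_D = k_n[V_ov V_DS − ½ V_DS²] and I_D = (V_DD − V_DS)/R_D. Equating: 3.04 V_DS² − 9.329 V_DS + 4.95 = 0, giving V_DS = 0.682 V (the root below V_ov).
I_D = (4.95 − 0.682) / 0.83 = 5.14 mA.

I_D = 5.14 mA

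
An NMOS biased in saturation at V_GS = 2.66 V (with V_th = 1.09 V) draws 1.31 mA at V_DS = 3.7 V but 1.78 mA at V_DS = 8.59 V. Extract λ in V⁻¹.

λ = 0.101 V⁻¹

With V_GS fixed, I_D ∝ (1 + λ V_DS) in saturation, so I_D2/I_D1 = (1 + λ V_DS2)/(1 + λ V_DS1).
1.78/1.31 = 1.359 = (1 + 8.59 λ)/(1 + 3.7 λ).
Solving: λ (I_D1 V_DS2 − I_D2 V_DS1) = I_D2 − I_D1, so λ = (1.78 − 1.31) / (1.31 × 8.59 − 1.78 × 3.7) = 0.47 / 4.67 = 0.101 V⁻¹.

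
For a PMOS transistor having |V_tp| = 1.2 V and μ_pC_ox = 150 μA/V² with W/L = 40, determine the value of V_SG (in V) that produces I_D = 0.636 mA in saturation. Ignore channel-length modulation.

k_p = μ_pC_ox · (W/L) = 6 mA/V².
In saturation I_D = ½ k_p (V_SG − |V_tp|)², so V_SG − |V_tp| = √(2 I_D / k_p) = √(2 × 0.636 / 6) = 0.46 V.
V_SG = 1.2 + 0.46 = 1.66 V.

V_SG = 1.66 V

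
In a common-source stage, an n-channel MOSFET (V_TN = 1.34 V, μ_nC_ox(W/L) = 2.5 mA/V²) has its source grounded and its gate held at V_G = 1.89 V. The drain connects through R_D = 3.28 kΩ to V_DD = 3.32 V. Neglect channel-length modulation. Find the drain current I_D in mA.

I_D = 0.378 mA

V_GS = V_G = 1.89 V, so V_ov = 1.89 − 1.34 = 0.55 V.
Assume saturation: I_D = ½ k_n V_ov² = 0.5 × 2.5 × 0.55² = 0.378 mA, giving V_DS = V_DD − I_D R_D = 3.32 − 0.378 × 3.28 = 2.08 V.
V_DS = 2.08 V ≥ V_ov = 0.55 V, confirming saturation.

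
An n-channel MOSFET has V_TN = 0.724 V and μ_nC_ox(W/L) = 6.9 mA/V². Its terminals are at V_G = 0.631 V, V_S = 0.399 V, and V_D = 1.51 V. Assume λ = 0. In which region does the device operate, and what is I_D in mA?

V_GS = V_G − V_S = 0.631 − 0.399 = 0.232 V; V_DS = V_D − V_S = 1.51 − 0.399 = 1.11 V.
V_GS = 0.232 V < V_TN = 0.724 V, so the transistor is in cutoff.

Cutoff; I_D = 0 mA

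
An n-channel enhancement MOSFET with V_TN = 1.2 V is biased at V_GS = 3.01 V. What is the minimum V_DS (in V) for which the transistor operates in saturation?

The boundary between triode and saturation is V_DS = V_GS − V_TN = V_ov.
V_ov = 3.01 − 1.2 = 1.81 V.

V_DS,sat = 1.81 V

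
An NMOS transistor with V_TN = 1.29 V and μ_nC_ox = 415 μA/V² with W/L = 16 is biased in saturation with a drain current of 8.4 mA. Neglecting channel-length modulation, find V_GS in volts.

V_GS = 2.88 V

k_n = μ_nC_ox · (W/L) = 6.64 mA/V².
In saturation I_D = ½ k_n (V_GS − V_TN)², so V_GS − V_TN = √(2 I_D / k_n) = √(2 × 8.4 / 6.64) = 1.59 V.
V_GS = 1.29 + 1.59 = 2.88 V.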